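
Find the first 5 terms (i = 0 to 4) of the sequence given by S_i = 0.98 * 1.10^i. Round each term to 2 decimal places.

This is a geometric sequence.
i=0: S_0 = 0.98 * 1.1^0 = 0.98
i=1: S_1 = 0.98 * 1.1^1 ≈ 1.08
i=2: S_2 = 0.98 * 1.1^2 ≈ 1.19
i=3: S_3 = 0.98 * 1.1^3 ≈ 1.3
i=4: S_4 = 0.98 * 1.1^4 ≈ 1.43
The first 5 terms are: [0.98, 1.08, 1.19, 1.3, 1.43]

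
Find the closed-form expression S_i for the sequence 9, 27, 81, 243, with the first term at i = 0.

Check ratios: 27 / 9 = 3.0
Common ratio r = 3.
First term a = 9.
Formula: S_i = 9 * 3^i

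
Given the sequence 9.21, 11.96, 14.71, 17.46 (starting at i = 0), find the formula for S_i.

Check differences: 11.96 - 9.21 = 2.75
14.71 - 11.96 = 2.75
Common difference d = 2.75.
First term a = 9.21.
Formula: S_i = 9.21 + 2.75*i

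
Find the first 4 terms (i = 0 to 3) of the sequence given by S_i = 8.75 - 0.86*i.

This is an arithmetic sequence.
i=0: S_0 = 8.75 + -0.86*0 = 8.75
i=1: S_1 = 8.75 + -0.86*1 = 7.89
i=2: S_2 = 8.75 + -0.86*2 = 7.03
i=3: S_3 = 8.75 + -0.86*3 = 6.17
The first 4 terms are: [8.75, 7.89, 7.03, 6.17]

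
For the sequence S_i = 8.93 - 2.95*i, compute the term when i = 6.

S_6 = 8.93 + -2.95*6 = 8.93 + -17.7 = -8.77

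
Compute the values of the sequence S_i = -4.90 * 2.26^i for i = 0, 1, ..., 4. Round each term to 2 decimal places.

This is a geometric sequence.
i=0: S_0 = -4.9 * 2.26^0 = -4.9
i=1: S_1 = -4.9 * 2.26^1 ≈ -11.07
i=2: S_2 = -4.9 * 2.26^2 ≈ -25.03
i=3: S_3 = -4.9 * 2.26^3 ≈ -56.56
i=4: S_4 = -4.9 * 2.26^4 ≈ -127.83
The first 5 terms are: [-4.9, -11.07, -25.03, -56.56, -127.83]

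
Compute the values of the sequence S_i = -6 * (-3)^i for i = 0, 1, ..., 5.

This is a geometric sequence.
i=0: S_0 = -6 * (-3)^0 = -6
i=1: S_1 = -6 * (-3)^1 = 18
i=2: S_2 = -6 * (-3)^2 = -54
i=3: S_3 = -6 * (-3)^3 = 162
i=4: S_4 = -6 * (-3)^4 = -486
i=5: S_5 = -6 * (-3)^5 = 1458
The first 6 terms are: [-6, 18, -54, 162, -486, 1458]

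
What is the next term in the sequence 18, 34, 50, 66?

Differences: 34 - 18 = 16
This is an arithmetic sequence with common difference d = 16.
Next term = 66 + 16 = 82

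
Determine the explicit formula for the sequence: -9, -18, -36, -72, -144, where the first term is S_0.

Check ratios: -18 / -9 = 2.0
Common ratio r = 2.
First term a = -9.
Formula: S_i = -9 * 2^i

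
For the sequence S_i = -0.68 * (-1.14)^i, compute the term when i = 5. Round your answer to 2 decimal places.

S_5 = -0.68 * (-1.14)^5 ≈ -0.68 * -1.9254 ≈ 1.31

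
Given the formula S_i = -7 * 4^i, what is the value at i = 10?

S_10 = -7 * 4^10 = -7 * 1048576 = -7340032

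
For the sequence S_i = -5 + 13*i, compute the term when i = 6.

S_6 = -5 + 13*6 = -5 + 78 = 73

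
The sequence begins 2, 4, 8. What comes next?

Ratios: 4 / 2 = 2.0
This is a geometric sequence with common ratio r = 2.
Next term = 8 * 2 = 16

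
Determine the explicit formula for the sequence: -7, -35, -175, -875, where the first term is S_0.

Check ratios: -35 / -7 = 5.0
Common ratio r = 5.
First term a = -7.
Formula: S_i = -7 * 5^i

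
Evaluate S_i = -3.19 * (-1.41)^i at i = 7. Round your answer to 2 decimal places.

S_7 = -3.19 * (-1.41)^7 ≈ -3.19 * -11.0798 ≈ 35.34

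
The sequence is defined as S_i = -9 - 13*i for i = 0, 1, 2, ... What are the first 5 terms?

This is an arithmetic sequence.
i=0: S_0 = -9 + -13*0 = -9
i=1: S_1 = -9 + -13*1 = -22
i=2: S_2 = -9 + -13*2 = -35
i=3: S_3 = -9 + -13*3 = -48
i=4: S_4 = -9 + -13*4 = -61
The first 5 terms are: [-9, -22, -35, -48, -61]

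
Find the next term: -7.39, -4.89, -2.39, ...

Differences: -4.89 - -7.39 = 2.5
This is an arithmetic sequence with common difference d = 2.5.
Next term = -2.39 + 2.5 = 0.11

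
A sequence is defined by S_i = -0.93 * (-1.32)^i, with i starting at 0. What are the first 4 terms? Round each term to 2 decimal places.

This is a geometric sequence.
i=0: S_0 = -0.93 * (-1.32)^0 = -0.93
i=1: S_1 = -0.93 * (-1.32)^1 ≈ 1.23
i=2: S_2 = -0.93 * (-1.32)^2 ≈ -1.62
i=3: S_3 = -0.93 * (-1.32)^3 ≈ 2.14
The first 4 terms are: [-0.93, 1.23, -1.62, 2.14]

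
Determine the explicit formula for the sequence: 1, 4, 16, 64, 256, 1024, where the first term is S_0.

Check ratios: 4 / 1 = 4.0
Common ratio r = 4.
First term a = 1.
Formula: S_i = 1 * 4^i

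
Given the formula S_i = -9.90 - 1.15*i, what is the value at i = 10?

S_10 = -9.9 + -1.15*10 = -9.9 + -11.5 = -21.4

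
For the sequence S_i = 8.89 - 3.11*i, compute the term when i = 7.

S_7 = 8.89 + -3.11*7 = 8.89 + -21.77 = -12.88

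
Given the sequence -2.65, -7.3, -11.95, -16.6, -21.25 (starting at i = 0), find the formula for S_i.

Check differences: -7.3 - -2.65 = -4.65
-11.95 - -7.3 = -4.65
Common difference d = -4.65.
First term a = -2.65.
Formula: S_i = -2.65 - 4.65*i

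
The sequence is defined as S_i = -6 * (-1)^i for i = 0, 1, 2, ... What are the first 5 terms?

This is a geometric sequence.
i=0: S_0 = -6 * (-1)^0 = -6
i=1: S_1 = -6 * (-1)^1 = 6
i=2: S_2 = -6 * (-1)^2 = -6
i=3: S_3 = -6 * (-1)^3 = 6
i=4: S_4 = -6 * (-1)^4 = -6
The first 5 terms are: [-6, 6, -6, 6, -6]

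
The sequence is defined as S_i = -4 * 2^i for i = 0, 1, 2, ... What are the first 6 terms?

This is a geometric sequence.
i=0: S_0 = -4 * 2^0 = -4
i=1: S_1 = -4 * 2^1 = -8
i=2: S_2 = -4 * 2^2 = -16
i=3: S_3 = -4 * 2^3 = -32
i=4: S_4 = -4 * 2^4 = -64
i=5: S_5 = -4 * 2^5 = -128
The first 6 terms are: [-4, -8, -16, -32, -64, -128]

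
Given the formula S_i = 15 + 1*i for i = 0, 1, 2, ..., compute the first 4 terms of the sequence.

This is an arithmetic sequence.
i=0: S_0 = 15 + 1*0 = 15
i=1: S_1 = 15 + 1*1 = 16
i=2: S_2 = 15 + 1*2 = 17
i=3: S_3 = 15 + 1*3 = 18
The first 4 terms are: [15, 16, 17, 18]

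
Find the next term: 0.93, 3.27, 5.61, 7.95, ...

Differences: 3.27 - 0.93 = 2.34
This is an arithmetic sequence with common difference d = 2.34.
Next term = 7.95 + 2.34 = 10.29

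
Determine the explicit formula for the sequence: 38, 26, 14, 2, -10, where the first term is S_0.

Check differences: 26 - 38 = -12
14 - 26 = -12
Common difference d = -12.
First term a = 38.
Formula: S_i = 38 - 12*i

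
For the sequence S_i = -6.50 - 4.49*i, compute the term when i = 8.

S_8 = -6.5 + -4.49*8 = -6.5 + -35.92 = -42.42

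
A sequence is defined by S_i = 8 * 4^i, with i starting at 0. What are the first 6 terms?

This is a geometric sequence.
i=0: S_0 = 8 * 4^0 = 8
i=1: S_1 = 8 * 4^1 = 32
i=2: S_2 = 8 * 4^2 = 128
i=3: S_3 = 8 * 4^3 = 512
i=4: S_4 = 8 * 4^4 = 2048
i=5: S_5 = 8 * 4^5 = 8192
The first 6 terms are: [8, 32, 128, 512, 2048, 8192]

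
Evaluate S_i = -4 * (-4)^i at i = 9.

S_9 = -4 * (-4)^9 = -4 * -262144 = 1048576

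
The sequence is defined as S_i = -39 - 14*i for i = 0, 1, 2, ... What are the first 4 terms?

This is an arithmetic sequence.
i=0: S_0 = -39 + -14*0 = -39
i=1: S_1 = -39 + -14*1 = -53
i=2: S_2 = -39 + -14*2 = -67
i=3: S_3 = -39 + -14*3 = -81
The first 4 terms are: [-39, -53, -67, -81]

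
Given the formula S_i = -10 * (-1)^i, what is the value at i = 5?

S_5 = -10 * (-1)^5 = -10 * -1 = 10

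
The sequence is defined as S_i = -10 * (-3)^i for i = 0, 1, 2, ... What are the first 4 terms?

This is a geometric sequence.
i=0: S_0 = -10 * (-3)^0 = -10
i=1: S_1 = -10 * (-3)^1 = 30
i=2: S_2 = -10 * (-3)^2 = -90
i=3: S_3 = -10 * (-3)^3 = 270
The first 4 terms are: [-10, 30, -90, 270]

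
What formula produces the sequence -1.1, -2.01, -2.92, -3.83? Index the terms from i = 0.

Check differences: -2.01 - -1.1 = -0.91
-2.92 - -2.01 = -0.91
Common difference d = -0.91.
First term a = -1.1.
Formula: S_i = -1.10 - 0.91*i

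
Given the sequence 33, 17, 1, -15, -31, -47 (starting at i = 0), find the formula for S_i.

Check differences: 17 - 33 = -16
1 - 17 = -16
Common difference d = -16.
First term a = 33.
Formula: S_i = 33 - 16*i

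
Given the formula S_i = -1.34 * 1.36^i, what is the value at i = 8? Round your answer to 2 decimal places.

S_8 = -1.34 * 1.36^8 ≈ -1.34 * 11.7034 ≈ -15.68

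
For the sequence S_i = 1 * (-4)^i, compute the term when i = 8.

S_8 = 1 * (-4)^8 = 1 * 65536 = 65536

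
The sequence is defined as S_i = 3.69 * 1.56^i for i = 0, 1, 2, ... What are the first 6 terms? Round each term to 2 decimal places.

This is a geometric sequence.
i=0: S_0 = 3.69 * 1.56^0 = 3.69
i=1: S_1 = 3.69 * 1.56^1 ≈ 5.76
i=2: S_2 = 3.69 * 1.56^2 ≈ 8.98
i=3: S_3 = 3.69 * 1.56^3 ≈ 14.01
i=4: S_4 = 3.69 * 1.56^4 ≈ 21.85
i=5: S_5 = 3.69 * 1.56^5 ≈ 34.09
The first 6 terms are: [3.69, 5.76, 8.98, 14.01, 21.85, 34.09]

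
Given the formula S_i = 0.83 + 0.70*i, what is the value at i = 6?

S_6 = 0.83 + 0.7*6 = 0.83 + 4.2 = 5.03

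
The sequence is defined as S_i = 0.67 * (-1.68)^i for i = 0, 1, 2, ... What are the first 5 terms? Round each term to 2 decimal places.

This is a geometric sequence.
i=0: S_0 = 0.67 * (-1.68)^0 = 0.67
i=1: S_1 = 0.67 * (-1.68)^1 ≈ -1.13
i=2: S_2 = 0.67 * (-1.68)^2 ≈ 1.89
i=3: S_3 = 0.67 * (-1.68)^3 ≈ -3.18
i=4: S_4 = 0.67 * (-1.68)^4 ≈ 5.34
The first 5 terms are: [0.67, -1.13, 1.89, -3.18, 5.34]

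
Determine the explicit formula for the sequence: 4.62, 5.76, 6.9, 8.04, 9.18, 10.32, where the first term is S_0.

Check differences: 5.76 - 4.62 = 1.14
6.9 - 5.76 = 1.14
Common difference d = 1.14.
First term a = 4.62.
Formula: S_i = 4.62 + 1.14*i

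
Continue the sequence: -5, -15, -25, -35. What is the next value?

Differences: -15 - -5 = -10
This is an arithmetic sequence with common difference d = -10.
Next term = -35 + -10 = -45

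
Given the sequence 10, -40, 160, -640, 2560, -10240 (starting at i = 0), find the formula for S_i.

Check ratios: -40 / 10 = -4.0
Common ratio r = -4.
First term a = 10.
Formula: S_i = 10 * (-4)^i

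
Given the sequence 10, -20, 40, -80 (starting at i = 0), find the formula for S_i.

Check ratios: -20 / 10 = -2.0
Common ratio r = -2.
First term a = 10.
Formula: S_i = 10 * (-2)^i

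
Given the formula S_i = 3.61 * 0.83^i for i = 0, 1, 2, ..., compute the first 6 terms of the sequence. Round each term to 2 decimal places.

This is a geometric sequence.
i=0: S_0 = 3.61 * 0.83^0 = 3.61
i=1: S_1 = 3.61 * 0.83^1 ≈ 3.0
i=2: S_2 = 3.61 * 0.83^2 ≈ 2.49
i=3: S_3 = 3.61 * 0.83^3 ≈ 2.06
i=4: S_4 = 3.61 * 0.83^4 ≈ 1.71
i=5: S_5 = 3.61 * 0.83^5 ≈ 1.42
The first 6 terms are: [3.61, 3.0, 2.49, 2.06, 1.71, 1.42]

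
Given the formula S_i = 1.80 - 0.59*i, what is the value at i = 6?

S_6 = 1.8 + -0.59*6 = 1.8 + -3.54 = -1.74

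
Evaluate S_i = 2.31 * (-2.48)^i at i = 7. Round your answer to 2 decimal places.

S_7 = 2.31 * (-2.48)^7 ≈ 2.31 * -576.9813 ≈ -1332.83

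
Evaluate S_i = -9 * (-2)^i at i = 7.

S_7 = -9 * (-2)^7 = -9 * -128 = 1152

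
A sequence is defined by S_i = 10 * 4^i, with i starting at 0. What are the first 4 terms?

This is a geometric sequence.
i=0: S_0 = 10 * 4^0 = 10
i=1: S_1 = 10 * 4^1 = 40
i=2: S_2 = 10 * 4^2 = 160
i=3: S_3 = 10 * 4^3 = 640
The first 4 terms are: [10, 40, 160, 640]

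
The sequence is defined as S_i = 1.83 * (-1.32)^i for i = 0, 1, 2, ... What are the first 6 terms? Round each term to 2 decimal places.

This is a geometric sequence.
i=0: S_0 = 1.83 * (-1.32)^0 = 1.83
i=1: S_1 = 1.83 * (-1.32)^1 ≈ -2.42
i=2: S_2 = 1.83 * (-1.32)^2 ≈ 3.19
i=3: S_3 = 1.83 * (-1.32)^3 ≈ -4.21
i=4: S_4 = 1.83 * (-1.32)^4 ≈ 5.56
i=5: S_5 = 1.83 * (-1.32)^5 ≈ -7.33
The first 6 terms are: [1.83, -2.42, 3.19, -4.21, 5.56, -7.33]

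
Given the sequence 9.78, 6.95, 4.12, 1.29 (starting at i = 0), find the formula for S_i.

Check differences: 6.95 - 9.78 = -2.83
4.12 - 6.95 = -2.83
Common difference d = -2.83.
First term a = 9.78.
Formula: S_i = 9.78 - 2.83*i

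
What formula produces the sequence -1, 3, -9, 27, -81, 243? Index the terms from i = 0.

Check ratios: 3 / -1 = -3.0
Common ratio r = -3.
First term a = -1.
Formula: S_i = -1 * (-3)^i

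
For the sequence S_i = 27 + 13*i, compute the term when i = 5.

S_5 = 27 + 13*5 = 27 + 65 = 92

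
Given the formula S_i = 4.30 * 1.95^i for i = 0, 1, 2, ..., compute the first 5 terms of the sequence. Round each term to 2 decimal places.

This is a geometric sequence.
i=0: S_0 = 4.3 * 1.95^0 = 4.3
i=1: S_1 = 4.3 * 1.95^1 ≈ 8.39
i=2: S_2 = 4.3 * 1.95^2 ≈ 16.35
i=3: S_3 = 4.3 * 1.95^3 ≈ 31.88
i=4: S_4 = 4.3 * 1.95^4 ≈ 62.17
The first 5 terms are: [4.3, 8.39, 16.35, 31.88, 62.17]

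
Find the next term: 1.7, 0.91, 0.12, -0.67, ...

Differences: 0.91 - 1.7 = -0.79
This is an arithmetic sequence with common difference d = -0.79.
Next term = -0.67 + -0.79 = -1.46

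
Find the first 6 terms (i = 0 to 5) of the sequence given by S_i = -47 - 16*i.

This is an arithmetic sequence.
i=0: S_0 = -47 + -16*0 = -47
i=1: S_1 = -47 + -16*1 = -63
i=2: S_2 = -47 + -16*2 = -79
i=3: S_3 = -47 + -16*3 = -95
i=4: S_4 = -47 + -16*4 = -111
i=5: S_5 = -47 + -16*5 = -127
The first 6 terms are: [-47, -63, -79, -95, -111, -127]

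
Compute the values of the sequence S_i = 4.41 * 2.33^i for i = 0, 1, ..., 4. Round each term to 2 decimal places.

This is a geometric sequence.
i=0: S_0 = 4.41 * 2.33^0 = 4.41
i=1: S_1 = 4.41 * 2.33^1 ≈ 10.28
i=2: S_2 = 4.41 * 2.33^2 ≈ 23.94
i=3: S_3 = 4.41 * 2.33^3 ≈ 55.78
i=4: S_4 = 4.41 * 2.33^4 ≈ 129.98
The first 5 terms are: [4.41, 10.28, 23.94, 55.78, 129.98]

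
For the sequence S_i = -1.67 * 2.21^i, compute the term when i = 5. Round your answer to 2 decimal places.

S_5 = -1.67 * 2.21^5 ≈ -1.67 * 52.7183 ≈ -88.04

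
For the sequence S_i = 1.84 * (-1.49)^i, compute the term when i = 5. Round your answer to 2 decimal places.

S_5 = 1.84 * (-1.49)^5 ≈ 1.84 * -7.344 ≈ -13.51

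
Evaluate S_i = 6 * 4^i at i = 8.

S_8 = 6 * 4^8 = 6 * 65536 = 393216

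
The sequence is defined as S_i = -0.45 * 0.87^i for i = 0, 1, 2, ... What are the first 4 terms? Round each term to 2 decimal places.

This is a geometric sequence.
i=0: S_0 = -0.45 * 0.87^0 = -0.45
i=1: S_1 = -0.45 * 0.87^1 ≈ -0.39
i=2: S_2 = -0.45 * 0.87^2 ≈ -0.34
i=3: S_3 = -0.45 * 0.87^3 ≈ -0.3
The first 4 terms are: [-0.45, -0.39, -0.34, -0.3]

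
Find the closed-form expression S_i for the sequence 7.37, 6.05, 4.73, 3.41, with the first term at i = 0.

Check differences: 6.05 - 7.37 = -1.32
4.73 - 6.05 = -1.32
Common difference d = -1.32.
First term a = 7.37.
Formula: S_i = 7.37 - 1.32*i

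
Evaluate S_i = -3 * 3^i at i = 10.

S_10 = -3 * 3^10 = -3 * 59049 = -177147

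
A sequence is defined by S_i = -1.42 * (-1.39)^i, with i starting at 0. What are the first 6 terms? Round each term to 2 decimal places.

This is a geometric sequence.
i=0: S_0 = -1.42 * (-1.39)^0 = -1.42
i=1: S_1 = -1.42 * (-1.39)^1 ≈ 1.97
i=2: S_2 = -1.42 * (-1.39)^2 ≈ -2.74
i=3: S_3 = -1.42 * (-1.39)^3 ≈ 3.81
i=4: S_4 = -1.42 * (-1.39)^4 ≈ -5.3
i=5: S_5 = -1.42 * (-1.39)^5 ≈ 7.37
The first 6 terms are: [-1.42, 1.97, -2.74, 3.81, -5.3, 7.37]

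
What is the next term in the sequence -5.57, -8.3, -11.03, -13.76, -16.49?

Differences: -8.3 - -5.57 = -2.73
This is an arithmetic sequence with common difference d = -2.73.
Next term = -16.49 + -2.73 = -19.22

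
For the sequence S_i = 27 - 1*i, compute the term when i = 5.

S_5 = 27 + -1*5 = 27 + -5 = 22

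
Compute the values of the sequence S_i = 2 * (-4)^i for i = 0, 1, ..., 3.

This is a geometric sequence.
i=0: S_0 = 2 * (-4)^0 = 2
i=1: S_1 = 2 * (-4)^1 = -8
i=2: S_2 = 2 * (-4)^2 = 32
i=3: S_3 = 2 * (-4)^3 = -128
The first 4 terms are: [2, -8, 32, -128]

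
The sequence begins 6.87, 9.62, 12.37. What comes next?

Differences: 9.62 - 6.87 = 2.75
This is an arithmetic sequence with common difference d = 2.75.
Next term = 12.37 + 2.75 = 15.12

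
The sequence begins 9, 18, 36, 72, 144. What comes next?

Ratios: 18 / 9 = 2.0
This is a geometric sequence with common ratio r = 2.
Next term = 144 * 2 = 288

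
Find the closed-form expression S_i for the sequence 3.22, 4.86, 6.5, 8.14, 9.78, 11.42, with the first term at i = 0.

Check differences: 4.86 - 3.22 = 1.64
6.5 - 4.86 = 1.64
Common difference d = 1.64.
First term a = 3.22.
Formula: S_i = 3.22 + 1.64*i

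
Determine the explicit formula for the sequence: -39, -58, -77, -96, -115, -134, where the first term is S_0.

Check differences: -58 - -39 = -19
-77 - -58 = -19
Common difference d = -19.
First term a = -39.
Formula: S_i = -39 - 19*i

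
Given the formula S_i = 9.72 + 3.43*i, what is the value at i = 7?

S_7 = 9.72 + 3.43*7 = 9.72 + 24.01 = 33.73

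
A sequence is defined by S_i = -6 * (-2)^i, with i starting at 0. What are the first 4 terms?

This is a geometric sequence.
i=0: S_0 = -6 * (-2)^0 = -6
i=1: S_1 = -6 * (-2)^1 = 12
i=2: S_2 = -6 * (-2)^2 = -24
i=3: S_3 = -6 * (-2)^3 = 48
The first 4 terms are: [-6, 12, -24, 48]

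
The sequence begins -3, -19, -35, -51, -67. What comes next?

Differences: -19 - -3 = -16
This is an arithmetic sequence with common difference d = -16.
Next term = -67 + -16 = -83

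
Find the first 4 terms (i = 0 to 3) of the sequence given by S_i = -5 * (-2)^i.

This is a geometric sequence.
i=0: S_0 = -5 * (-2)^0 = -5
i=1: S_1 = -5 * (-2)^1 = 10
i=2: S_2 = -5 * (-2)^2 = -20
i=3: S_3 = -5 * (-2)^3 = 40
The first 4 terms are: [-5, 10, -20, 40]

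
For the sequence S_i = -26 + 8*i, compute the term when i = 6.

S_6 = -26 + 8*6 = -26 + 48 = 22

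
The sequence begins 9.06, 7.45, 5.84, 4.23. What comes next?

Differences: 7.45 - 9.06 = -1.61
This is an arithmetic sequence with common difference d = -1.61.
Next term = 4.23 + -1.61 = 2.62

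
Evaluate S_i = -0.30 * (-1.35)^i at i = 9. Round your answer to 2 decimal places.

S_9 = -0.3 * (-1.35)^9 ≈ -0.3 * -14.8937 ≈ 4.47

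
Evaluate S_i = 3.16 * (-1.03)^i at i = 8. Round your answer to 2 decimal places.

S_8 = 3.16 * (-1.03)^8 ≈ 3.16 * 1.2668 ≈ 4.0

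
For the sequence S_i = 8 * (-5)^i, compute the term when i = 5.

S_5 = 8 * (-5)^5 = 8 * -3125 = -25000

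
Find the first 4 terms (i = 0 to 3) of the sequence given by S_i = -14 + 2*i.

This is an arithmetic sequence.
i=0: S_0 = -14 + 2*0 = -14
i=1: S_1 = -14 + 2*1 = -12
i=2: S_2 = -14 + 2*2 = -10
i=3: S_3 = -14 + 2*3 = -8
The first 4 terms are: [-14, -12, -10, -8]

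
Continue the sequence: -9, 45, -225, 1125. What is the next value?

Ratios: 45 / -9 = -5.0
This is a geometric sequence with common ratio r = -5.
Next term = 1125 * -5 = -5625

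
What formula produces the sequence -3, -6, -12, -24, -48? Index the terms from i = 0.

Check ratios: -6 / -3 = 2.0
Common ratio r = 2.
First term a = -3.
Formula: S_i = -3 * 2^i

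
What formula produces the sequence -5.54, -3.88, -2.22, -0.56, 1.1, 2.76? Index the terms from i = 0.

Check differences: -3.88 - -5.54 = 1.66
-2.22 - -3.88 = 1.66
Common difference d = 1.66.
First term a = -5.54.
Formula: S_i = -5.54 + 1.66*i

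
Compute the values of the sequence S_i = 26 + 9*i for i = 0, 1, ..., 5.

This is an arithmetic sequence.
i=0: S_0 = 26 + 9*0 = 26
i=1: S_1 = 26 + 9*1 = 35
i=2: S_2 = 26 + 9*2 = 44
i=3: S_3 = 26 + 9*3 = 53
i=4: S_4 = 26 + 9*4 = 62
i=5: S_5 = 26 + 9*5 = 71
The first 6 terms are: [26, 35, 44, 53, 62, 71]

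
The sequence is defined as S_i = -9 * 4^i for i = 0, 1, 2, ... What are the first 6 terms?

This is a geometric sequence.
i=0: S_0 = -9 * 4^0 = -9
i=1: S_1 = -9 * 4^1 = -36
i=2: S_2 = -9 * 4^2 = -144
i=3: S_3 = -9 * 4^3 = -576
i=4: S_4 = -9 * 4^4 = -2304
i=5: S_5 = -9 * 4^5 = -9216
The first 6 terms are: [-9, -36, -144, -576, -2304, -9216]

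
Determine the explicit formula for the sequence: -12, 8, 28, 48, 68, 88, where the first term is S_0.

Check differences: 8 - -12 = 20
28 - 8 = 20
Common difference d = 20.
First term a = -12.
Formula: S_i = -12 + 20*i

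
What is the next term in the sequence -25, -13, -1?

Differences: -13 - -25 = 12
This is an arithmetic sequence with common difference d = 12.
Next term = -1 + 12 = 11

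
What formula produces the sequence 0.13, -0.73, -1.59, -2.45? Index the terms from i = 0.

Check differences: -0.73 - 0.13 = -0.86
-1.59 - -0.73 = -0.86
Common difference d = -0.86.
First term a = 0.13.
Formula: S_i = 0.13 - 0.86*i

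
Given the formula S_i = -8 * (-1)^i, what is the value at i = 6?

S_6 = -8 * (-1)^6 = -8 * 1 = -8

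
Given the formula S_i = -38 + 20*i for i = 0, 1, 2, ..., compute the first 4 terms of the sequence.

This is an arithmetic sequence.
i=0: S_0 = -38 + 20*0 = -38
i=1: S_1 = -38 + 20*1 = -18
i=2: S_2 = -38 + 20*2 = 2
i=3: S_3 = -38 + 20*3 = 22
The first 4 terms are: [-38, -18, 2, 22]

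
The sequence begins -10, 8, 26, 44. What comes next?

Differences: 8 - -10 = 18
This is an arithmetic sequence with common difference d = 18.
Next term = 44 + 18 = 62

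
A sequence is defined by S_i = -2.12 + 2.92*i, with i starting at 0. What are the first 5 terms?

This is an arithmetic sequence.
i=0: S_0 = -2.12 + 2.92*0 = -2.12
i=1: S_1 = -2.12 + 2.92*1 = 0.8
i=2: S_2 = -2.12 + 2.92*2 = 3.72
i=3: S_3 = -2.12 + 2.92*3 = 6.64
i=4: S_4 = -2.12 + 2.92*4 = 9.56
The first 5 terms are: [-2.12, 0.8, 3.72, 6.64, 9.56]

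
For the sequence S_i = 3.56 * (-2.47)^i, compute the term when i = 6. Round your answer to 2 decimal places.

S_6 = 3.56 * (-2.47)^6 ≈ 3.56 * 227.0815 ≈ 808.41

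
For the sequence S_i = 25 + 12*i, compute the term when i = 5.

S_5 = 25 + 12*5 = 25 + 60 = 85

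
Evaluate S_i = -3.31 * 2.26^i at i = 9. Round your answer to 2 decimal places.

S_9 = -3.31 * 2.26^9 ≈ -3.31 * 1538.0695 ≈ -5091.01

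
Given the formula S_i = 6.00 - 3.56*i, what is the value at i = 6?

S_6 = 6.0 + -3.56*6 = 6.0 + -21.36 = -15.36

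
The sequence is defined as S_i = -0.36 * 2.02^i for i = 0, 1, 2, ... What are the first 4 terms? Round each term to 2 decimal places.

This is a geometric sequence.
i=0: S_0 = -0.36 * 2.02^0 = -0.36
i=1: S_1 = -0.36 * 2.02^1 ≈ -0.73
i=2: S_2 = -0.36 * 2.02^2 ≈ -1.47
i=3: S_3 = -0.36 * 2.02^3 ≈ -2.97
The first 4 terms are: [-0.36, -0.73, -1.47, -2.97]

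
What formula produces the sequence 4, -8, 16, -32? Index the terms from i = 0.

Check ratios: -8 / 4 = -2.0
Common ratio r = -2.
First term a = 4.
Formula: S_i = 4 * (-2)^i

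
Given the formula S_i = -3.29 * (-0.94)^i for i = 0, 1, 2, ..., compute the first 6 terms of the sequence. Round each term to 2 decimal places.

This is a geometric sequence.
i=0: S_0 = -3.29 * (-0.94)^0 = -3.29
i=1: S_1 = -3.29 * (-0.94)^1 ≈ 3.09
i=2: S_2 = -3.29 * (-0.94)^2 ≈ -2.91
i=3: S_3 = -3.29 * (-0.94)^3 ≈ 2.73
i=4: S_4 = -3.29 * (-0.94)^4 ≈ -2.57
i=5: S_5 = -3.29 * (-0.94)^5 ≈ 2.41
The first 6 terms are: [-3.29, 3.09, -2.91, 2.73, -2.57, 2.41]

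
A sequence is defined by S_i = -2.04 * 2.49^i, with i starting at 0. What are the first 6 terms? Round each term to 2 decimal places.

This is a geometric sequence.
i=0: S_0 = -2.04 * 2.49^0 = -2.04
i=1: S_1 = -2.04 * 2.49^1 ≈ -5.08
i=2: S_2 = -2.04 * 2.49^2 ≈ -12.65
i=3: S_3 = -2.04 * 2.49^3 ≈ -31.49
i=4: S_4 = -2.04 * 2.49^4 ≈ -78.42
i=5: S_5 = -2.04 * 2.49^5 ≈ -195.27
The first 6 terms are: [-2.04, -5.08, -12.65, -31.49, -78.42, -195.27]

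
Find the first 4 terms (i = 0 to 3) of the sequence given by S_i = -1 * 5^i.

This is a geometric sequence.
i=0: S_0 = -1 * 5^0 = -1
i=1: S_1 = -1 * 5^1 = -5
i=2: S_2 = -1 * 5^2 = -25
i=3: S_3 = -1 * 5^3 = -125
The first 4 terms are: [-1, -5, -25, -125]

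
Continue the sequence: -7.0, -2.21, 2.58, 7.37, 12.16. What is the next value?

Differences: -2.21 - -7.0 = 4.79
This is an arithmetic sequence with common difference d = 4.79.
Next term = 12.16 + 4.79 = 16.95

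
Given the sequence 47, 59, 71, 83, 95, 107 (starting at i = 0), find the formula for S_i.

Check differences: 59 - 47 = 12
71 - 59 = 12
Common difference d = 12.
First term a = 47.
Formula: S_i = 47 + 12*i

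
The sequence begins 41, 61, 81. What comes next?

Differences: 61 - 41 = 20
This is an arithmetic sequence with common difference d = 20.
Next term = 81 + 20 = 101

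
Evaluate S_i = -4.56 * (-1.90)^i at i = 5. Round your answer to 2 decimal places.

S_5 = -4.56 * (-1.9)^5 ≈ -4.56 * -24.761 ≈ 112.91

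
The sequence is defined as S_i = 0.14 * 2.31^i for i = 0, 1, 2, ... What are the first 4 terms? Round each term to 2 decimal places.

This is a geometric sequence.
i=0: S_0 = 0.14 * 2.31^0 = 0.14
i=1: S_1 = 0.14 * 2.31^1 ≈ 0.32
i=2: S_2 = 0.14 * 2.31^2 ≈ 0.75
i=3: S_3 = 0.14 * 2.31^3 ≈ 1.73
The first 4 terms are: [0.14, 0.32, 0.75, 1.73]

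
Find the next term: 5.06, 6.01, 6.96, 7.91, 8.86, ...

Differences: 6.01 - 5.06 = 0.95
This is an arithmetic sequence with common difference d = 0.95.
Next term = 8.86 + 0.95 = 9.81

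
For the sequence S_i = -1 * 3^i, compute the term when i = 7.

S_7 = -1 * 3^7 = -1 * 2187 = -2187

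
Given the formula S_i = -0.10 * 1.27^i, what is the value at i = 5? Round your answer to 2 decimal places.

S_5 = -0.1 * 1.27^5 ≈ -0.1 * 3.3038 ≈ -0.33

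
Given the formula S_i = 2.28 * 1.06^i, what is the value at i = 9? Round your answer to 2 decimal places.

S_9 = 2.28 * 1.06^9 ≈ 2.28 * 1.6895 ≈ 3.85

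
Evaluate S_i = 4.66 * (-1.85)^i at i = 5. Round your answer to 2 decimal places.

S_5 = 4.66 * (-1.85)^5 ≈ 4.66 * -21.67 ≈ -100.98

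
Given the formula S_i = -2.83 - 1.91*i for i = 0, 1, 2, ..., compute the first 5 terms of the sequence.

This is an arithmetic sequence.
i=0: S_0 = -2.83 + -1.91*0 = -2.83
i=1: S_1 = -2.83 + -1.91*1 = -4.74
i=2: S_2 = -2.83 + -1.91*2 = -6.65
i=3: S_3 = -2.83 + -1.91*3 = -8.56
i=4: S_4 = -2.83 + -1.91*4 = -10.47
The first 5 terms are: [-2.83, -4.74, -6.65, -8.56, -10.47]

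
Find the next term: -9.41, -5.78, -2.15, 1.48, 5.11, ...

Differences: -5.78 - -9.41 = 3.63
This is an arithmetic sequence with common difference d = 3.63.
Next term = 5.11 + 3.63 = 8.74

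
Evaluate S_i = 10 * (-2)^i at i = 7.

S_7 = 10 * (-2)^7 = 10 * -128 = -1280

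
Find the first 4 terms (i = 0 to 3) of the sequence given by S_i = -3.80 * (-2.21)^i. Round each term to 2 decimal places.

This is a geometric sequence.
i=0: S_0 = -3.8 * (-2.21)^0 = -3.8
i=1: S_1 = -3.8 * (-2.21)^1 ≈ 8.4
i=2: S_2 = -3.8 * (-2.21)^2 ≈ -18.56
i=3: S_3 = -3.8 * (-2.21)^3 ≈ 41.02
The first 4 terms are: [-3.8, 8.4, -18.56, 41.02]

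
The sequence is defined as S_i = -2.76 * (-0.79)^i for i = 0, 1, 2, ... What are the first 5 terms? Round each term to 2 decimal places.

This is a geometric sequence.
i=0: S_0 = -2.76 * (-0.79)^0 = -2.76
i=1: S_1 = -2.76 * (-0.79)^1 ≈ 2.18
i=2: S_2 = -2.76 * (-0.79)^2 ≈ -1.72
i=3: S_3 = -2.76 * (-0.79)^3 ≈ 1.36
i=4: S_4 = -2.76 * (-0.79)^4 ≈ -1.08
The first 5 terms are: [-2.76, 2.18, -1.72, 1.36, -1.08]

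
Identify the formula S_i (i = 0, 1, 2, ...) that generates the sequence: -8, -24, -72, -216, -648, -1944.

Check ratios: -24 / -8 = 3.0
Common ratio r = 3.
First term a = -8.
Formula: S_i = -8 * 3^i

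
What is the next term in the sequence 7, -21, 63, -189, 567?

Ratios: -21 / 7 = -3.0
This is a geometric sequence with common ratio r = -3.
Next term = 567 * -3 = -1701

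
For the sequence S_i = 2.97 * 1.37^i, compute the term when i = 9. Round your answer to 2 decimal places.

S_9 = 2.97 * 1.37^9 ≈ 2.97 * 17.0014 ≈ 50.49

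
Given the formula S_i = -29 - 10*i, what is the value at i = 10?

S_10 = -29 + -10*10 = -29 + -100 = -129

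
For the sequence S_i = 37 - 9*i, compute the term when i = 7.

S_7 = 37 + -9*7 = 37 + -63 = -26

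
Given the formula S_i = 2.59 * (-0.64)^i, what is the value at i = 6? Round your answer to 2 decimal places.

S_6 = 2.59 * (-0.64)^6 ≈ 2.59 * 0.0687 ≈ 0.18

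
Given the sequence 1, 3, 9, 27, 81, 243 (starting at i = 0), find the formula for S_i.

Check ratios: 3 / 1 = 3.0
Common ratio r = 3.
First term a = 1.
Formula: S_i = 1 * 3^i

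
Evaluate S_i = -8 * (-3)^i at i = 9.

S_9 = -8 * (-3)^9 = -8 * -19683 = 157464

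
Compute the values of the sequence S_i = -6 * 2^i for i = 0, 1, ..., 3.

This is a geometric sequence.
i=0: S_0 = -6 * 2^0 = -6
i=1: S_1 = -6 * 2^1 = -12
i=2: S_2 = -6 * 2^2 = -24
i=3: S_3 = -6 * 2^3 = -48
The first 4 terms are: [-6, -12, -24, -48]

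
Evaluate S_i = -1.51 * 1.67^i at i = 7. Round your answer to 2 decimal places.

S_7 = -1.51 * 1.67^7 ≈ -1.51 * 36.2256 ≈ -54.7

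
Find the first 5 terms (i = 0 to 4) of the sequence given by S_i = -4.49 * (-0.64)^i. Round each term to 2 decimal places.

This is a geometric sequence.
i=0: S_0 = -4.49 * (-0.64)^0 = -4.49
i=1: S_1 = -4.49 * (-0.64)^1 ≈ 2.87
i=2: S_2 = -4.49 * (-0.64)^2 ≈ -1.84
i=3: S_3 = -4.49 * (-0.64)^3 ≈ 1.18
i=4: S_4 = -4.49 * (-0.64)^4 ≈ -0.75
The first 5 terms are: [-4.49, 2.87, -1.84, 1.18, -0.75]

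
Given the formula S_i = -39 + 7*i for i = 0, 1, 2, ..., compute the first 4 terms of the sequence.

This is an arithmetic sequence.
i=0: S_0 = -39 + 7*0 = -39
i=1: S_1 = -39 + 7*1 = -32
i=2: S_2 = -39 + 7*2 = -25
i=3: S_3 = -39 + 7*3 = -18
The first 4 terms are: [-39, -32, -25, -18]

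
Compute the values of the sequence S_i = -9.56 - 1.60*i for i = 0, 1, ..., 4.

This is an arithmetic sequence.
i=0: S_0 = -9.56 + -1.6*0 = -9.56
i=1: S_1 = -9.56 + -1.6*1 = -11.16
i=2: S_2 = -9.56 + -1.6*2 = -12.76
i=3: S_3 = -9.56 + -1.6*3 = -14.36
i=4: S_4 = -9.56 + -1.6*4 = -15.96
The first 5 terms are: [-9.56, -11.16, -12.76, -14.36, -15.96]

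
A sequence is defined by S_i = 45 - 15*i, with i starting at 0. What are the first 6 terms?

This is an arithmetic sequence.
i=0: S_0 = 45 + -15*0 = 45
i=1: S_1 = 45 + -15*1 = 30
i=2: S_2 = 45 + -15*2 = 15
i=3: S_3 = 45 + -15*3 = 0
i=4: S_4 = 45 + -15*4 = -15
i=5: S_5 = 45 + -15*5 = -30
The first 6 terms are: [45, 30, 15, 0, -15, -30]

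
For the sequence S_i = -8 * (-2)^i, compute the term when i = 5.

S_5 = -8 * (-2)^5 = -8 * -32 = 256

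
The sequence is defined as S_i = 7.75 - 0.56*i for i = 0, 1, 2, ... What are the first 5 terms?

This is an arithmetic sequence.
i=0: S_0 = 7.75 + -0.56*0 = 7.75
i=1: S_1 = 7.75 + -0.56*1 = 7.19
i=2: S_2 = 7.75 + -0.56*2 = 6.63
i=3: S_3 = 7.75 + -0.56*3 = 6.07
i=4: S_4 = 7.75 + -0.56*4 = 5.51
The first 5 terms are: [7.75, 7.19, 6.63, 6.07, 5.51]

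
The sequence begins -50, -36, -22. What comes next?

Differences: -36 - -50 = 14
This is an arithmetic sequence with common difference d = 14.
Next term = -22 + 14 = -8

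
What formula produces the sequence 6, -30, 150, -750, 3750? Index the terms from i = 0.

Check ratios: -30 / 6 = -5.0
Common ratio r = -5.
First term a = 6.
Formula: S_i = 6 * (-5)^i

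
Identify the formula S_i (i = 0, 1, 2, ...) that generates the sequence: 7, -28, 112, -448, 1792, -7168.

Check ratios: -28 / 7 = -4.0
Common ratio r = -4.
First term a = 7.
Formula: S_i = 7 * (-4)^i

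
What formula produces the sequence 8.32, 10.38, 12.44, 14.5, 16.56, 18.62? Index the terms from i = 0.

Check differences: 10.38 - 8.32 = 2.06
12.44 - 10.38 = 2.06
Common difference d = 2.06.
First term a = 8.32.
Formula: S_i = 8.32 + 2.06*i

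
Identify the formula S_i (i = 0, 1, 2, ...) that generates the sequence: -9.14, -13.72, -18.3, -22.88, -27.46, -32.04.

Check differences: -13.72 - -9.14 = -4.58
-18.3 - -13.72 = -4.58
Common difference d = -4.58.
First term a = -9.14.
Formula: S_i = -9.14 - 4.58*i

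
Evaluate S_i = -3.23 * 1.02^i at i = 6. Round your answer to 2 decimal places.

S_6 = -3.23 * 1.02^6 ≈ -3.23 * 1.1262 ≈ -3.64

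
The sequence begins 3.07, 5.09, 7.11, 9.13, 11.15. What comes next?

Differences: 5.09 - 3.07 = 2.02
This is an arithmetic sequence with common difference d = 2.02.
Next term = 11.15 + 2.02 = 13.17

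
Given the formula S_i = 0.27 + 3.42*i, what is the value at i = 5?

S_5 = 0.27 + 3.42*5 = 0.27 + 17.1 = 17.37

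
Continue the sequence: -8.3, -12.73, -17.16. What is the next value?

Differences: -12.73 - -8.3 = -4.43
This is an arithmetic sequence with common difference d = -4.43.
Next term = -17.16 + -4.43 = -21.59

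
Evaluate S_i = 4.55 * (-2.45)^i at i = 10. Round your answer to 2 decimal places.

S_10 = 4.55 * (-2.45)^10 ≈ 4.55 * 7792.2135 ≈ 35454.57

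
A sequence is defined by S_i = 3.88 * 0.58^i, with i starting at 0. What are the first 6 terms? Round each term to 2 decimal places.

This is a geometric sequence.
i=0: S_0 = 3.88 * 0.58^0 = 3.88
i=1: S_1 = 3.88 * 0.58^1 ≈ 2.25
i=2: S_2 = 3.88 * 0.58^2 ≈ 1.31
i=3: S_3 = 3.88 * 0.58^3 ≈ 0.76
i=4: S_4 = 3.88 * 0.58^4 ≈ 0.44
i=5: S_5 = 3.88 * 0.58^5 ≈ 0.25
The first 6 terms are: [3.88, 2.25, 1.31, 0.76, 0.44, 0.25]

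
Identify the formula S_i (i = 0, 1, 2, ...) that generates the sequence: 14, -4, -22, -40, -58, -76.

Check differences: -4 - 14 = -18
-22 - -4 = -18
Common difference d = -18.
First term a = 14.
Formula: S_i = 14 - 18*i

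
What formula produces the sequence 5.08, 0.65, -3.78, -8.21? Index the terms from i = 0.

Check differences: 0.65 - 5.08 = -4.43
-3.78 - 0.65 = -4.43
Common difference d = -4.43.
First term a = 5.08.
Formula: S_i = 5.08 - 4.43*i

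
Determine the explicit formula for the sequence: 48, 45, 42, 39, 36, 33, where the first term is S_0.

Check differences: 45 - 48 = -3
42 - 45 = -3
Common difference d = -3.
First term a = 48.
Formula: S_i = 48 - 3*i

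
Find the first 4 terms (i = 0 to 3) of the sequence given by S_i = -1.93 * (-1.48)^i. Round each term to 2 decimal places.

This is a geometric sequence.
i=0: S_0 = -1.93 * (-1.48)^0 = -1.93
i=1: S_1 = -1.93 * (-1.48)^1 ≈ 2.86
i=2: S_2 = -1.93 * (-1.48)^2 ≈ -4.23
i=3: S_3 = -1.93 * (-1.48)^3 ≈ 6.26
The first 4 terms are: [-1.93, 2.86, -4.23, 6.26]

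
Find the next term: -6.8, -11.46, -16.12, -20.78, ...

Differences: -11.46 - -6.8 = -4.66
This is an arithmetic sequence with common difference d = -4.66.
Next term = -20.78 + -4.66 = -25.44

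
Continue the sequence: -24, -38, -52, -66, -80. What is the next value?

Differences: -38 - -24 = -14
This is an arithmetic sequence with common difference d = -14.
Next term = -80 + -14 = -94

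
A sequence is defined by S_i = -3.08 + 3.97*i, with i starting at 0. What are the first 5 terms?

This is an arithmetic sequence.
i=0: S_0 = -3.08 + 3.97*0 = -3.08
i=1: S_1 = -3.08 + 3.97*1 = 0.89
i=2: S_2 = -3.08 + 3.97*2 = 4.86
i=3: S_3 = -3.08 + 3.97*3 = 8.83
i=4: S_4 = -3.08 + 3.97*4 = 12.8
The first 5 terms are: [-3.08, 0.89, 4.86, 8.83, 12.8]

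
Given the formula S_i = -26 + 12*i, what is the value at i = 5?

S_5 = -26 + 12*5 = -26 + 60 = 34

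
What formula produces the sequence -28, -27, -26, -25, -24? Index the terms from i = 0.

Check differences: -27 - -28 = 1
-26 - -27 = 1
Common difference d = 1.
First term a = -28.
Formula: S_i = -28 + 1*i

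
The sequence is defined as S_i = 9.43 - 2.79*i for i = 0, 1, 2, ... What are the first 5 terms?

This is an arithmetic sequence.
i=0: S_0 = 9.43 + -2.79*0 = 9.43
i=1: S_1 = 9.43 + -2.79*1 = 6.64
i=2: S_2 = 9.43 + -2.79*2 = 3.85
i=3: S_3 = 9.43 + -2.79*3 = 1.06
i=4: S_4 = 9.43 + -2.79*4 = -1.73
The first 5 terms are: [9.43, 6.64, 3.85, 1.06, -1.73]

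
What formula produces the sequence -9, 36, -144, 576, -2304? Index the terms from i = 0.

Check ratios: 36 / -9 = -4.0
Common ratio r = -4.
First term a = -9.
Formula: S_i = -9 * (-4)^i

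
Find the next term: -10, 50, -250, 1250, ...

Ratios: 50 / -10 = -5.0
This is a geometric sequence with common ratio r = -5.
Next term = 1250 * -5 = -6250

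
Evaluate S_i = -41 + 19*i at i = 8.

S_8 = -41 + 19*8 = -41 + 152 = 111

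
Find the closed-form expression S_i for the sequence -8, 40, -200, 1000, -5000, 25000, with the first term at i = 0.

Check ratios: 40 / -8 = -5.0
Common ratio r = -5.
First term a = -8.
Formula: S_i = -8 * (-5)^i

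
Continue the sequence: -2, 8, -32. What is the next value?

Ratios: 8 / -2 = -4.0
This is a geometric sequence with common ratio r = -4.
Next term = -32 * -4 = 128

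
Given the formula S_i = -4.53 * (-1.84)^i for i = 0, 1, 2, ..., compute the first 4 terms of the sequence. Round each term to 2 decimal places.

This is a geometric sequence.
i=0: S_0 = -4.53 * (-1.84)^0 = -4.53
i=1: S_1 = -4.53 * (-1.84)^1 ≈ 8.34
i=2: S_2 = -4.53 * (-1.84)^2 ≈ -15.34
i=3: S_3 = -4.53 * (-1.84)^3 ≈ 28.22
The first 4 terms are: [-4.53, 8.34, -15.34, 28.22]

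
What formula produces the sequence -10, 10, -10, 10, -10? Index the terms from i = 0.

Check ratios: 10 / -10 = -1.0
Common ratio r = -1.
First term a = -10.
Formula: S_i = -10 * (-1)^i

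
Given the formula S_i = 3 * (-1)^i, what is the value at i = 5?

S_5 = 3 * (-1)^5 = 3 * -1 = -3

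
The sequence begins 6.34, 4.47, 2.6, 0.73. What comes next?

Differences: 4.47 - 6.34 = -1.87
This is an arithmetic sequence with common difference d = -1.87.
Next term = 0.73 + -1.87 = -1.14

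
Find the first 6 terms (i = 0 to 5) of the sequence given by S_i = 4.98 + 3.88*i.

This is an arithmetic sequence.
i=0: S_0 = 4.98 + 3.88*0 = 4.98
i=1: S_1 = 4.98 + 3.88*1 = 8.86
i=2: S_2 = 4.98 + 3.88*2 = 12.74
i=3: S_3 = 4.98 + 3.88*3 = 16.62
i=4: S_4 = 4.98 + 3.88*4 = 20.5
i=5: S_5 = 4.98 + 3.88*5 = 24.38
The first 6 terms are: [4.98, 8.86, 12.74, 16.62, 20.5, 24.38]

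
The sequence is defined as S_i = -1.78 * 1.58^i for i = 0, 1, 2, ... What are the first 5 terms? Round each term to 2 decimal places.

This is a geometric sequence.
i=0: S_0 = -1.78 * 1.58^0 = -1.78
i=1: S_1 = -1.78 * 1.58^1 ≈ -2.81
i=2: S_2 = -1.78 * 1.58^2 ≈ -4.44
i=3: S_3 = -1.78 * 1.58^3 ≈ -7.02
i=4: S_4 = -1.78 * 1.58^4 ≈ -11.09
The first 5 terms are: [-1.78, -2.81, -4.44, -7.02, -11.09]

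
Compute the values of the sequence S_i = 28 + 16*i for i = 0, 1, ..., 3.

This is an arithmetic sequence.
i=0: S_0 = 28 + 16*0 = 28
i=1: S_1 = 28 + 16*1 = 44
i=2: S_2 = 28 + 16*2 = 60
i=3: S_3 = 28 + 16*3 = 76
The first 4 terms are: [28, 44, 60, 76]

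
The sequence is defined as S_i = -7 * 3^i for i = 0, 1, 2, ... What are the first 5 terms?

This is a geometric sequence.
i=0: S_0 = -7 * 3^0 = -7
i=1: S_1 = -7 * 3^1 = -21
i=2: S_2 = -7 * 3^2 = -63
i=3: S_3 = -7 * 3^3 = -189
i=4: S_4 = -7 * 3^4 = -567
The first 5 terms are: [-7, -21, -63, -189, -567]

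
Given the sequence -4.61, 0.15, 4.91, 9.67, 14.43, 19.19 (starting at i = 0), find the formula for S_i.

Check differences: 0.15 - -4.61 = 4.76
4.91 - 0.15 = 4.76
Common difference d = 4.76.
First term a = -4.61.
Formula: S_i = -4.61 + 4.76*i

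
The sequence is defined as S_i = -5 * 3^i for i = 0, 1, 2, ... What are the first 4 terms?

This is a geometric sequence.
i=0: S_0 = -5 * 3^0 = -5
i=1: S_1 = -5 * 3^1 = -15
i=2: S_2 = -5 * 3^2 = -45
i=3: S_3 = -5 * 3^3 = -135
The first 4 terms are: [-5, -15, -45, -135]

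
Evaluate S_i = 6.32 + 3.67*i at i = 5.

S_5 = 6.32 + 3.67*5 = 6.32 + 18.35 = 24.67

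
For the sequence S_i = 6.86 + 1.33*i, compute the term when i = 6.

S_6 = 6.86 + 1.33*6 = 6.86 + 7.98 = 14.84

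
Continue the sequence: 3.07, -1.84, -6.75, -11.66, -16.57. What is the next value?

Differences: -1.84 - 3.07 = -4.91
This is an arithmetic sequence with common difference d = -4.91.
Next term = -16.57 + -4.91 = -21.48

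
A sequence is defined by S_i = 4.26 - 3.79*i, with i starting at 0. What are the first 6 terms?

This is an arithmetic sequence.
i=0: S_0 = 4.26 + -3.79*0 = 4.26
i=1: S_1 = 4.26 + -3.79*1 = 0.47
i=2: S_2 = 4.26 + -3.79*2 = -3.32
i=3: S_3 = 4.26 + -3.79*3 = -7.11
i=4: S_4 = 4.26 + -3.79*4 = -10.9
i=5: S_5 = 4.26 + -3.79*5 = -14.69
The first 6 terms are: [4.26, 0.47, -3.32, -7.11, -10.9, -14.69]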